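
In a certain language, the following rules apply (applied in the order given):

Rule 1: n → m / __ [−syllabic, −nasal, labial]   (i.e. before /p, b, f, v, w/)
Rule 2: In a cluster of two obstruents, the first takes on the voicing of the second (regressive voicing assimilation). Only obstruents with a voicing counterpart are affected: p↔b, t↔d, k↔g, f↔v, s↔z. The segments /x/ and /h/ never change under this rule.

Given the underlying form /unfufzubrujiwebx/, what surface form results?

umfuvzubrujiwepx

Rule 1 (nasal place assimilation): /n/ precedes the labial consonant /f/, so it assimilates in place to [m]. /unfufzubrujiwebx/ → umfufzubrujiwebx.
Rule 2 (regressive voicing assimilation): /f/ precedes the voiced obstruent /z/, so it voices to [v] by assimilation. /b/ precedes the voiceless obstruent /x/, so it devoices to [p] by assimilation. /umfufzubrujiwebx/ → umfuvzubrujiwepx.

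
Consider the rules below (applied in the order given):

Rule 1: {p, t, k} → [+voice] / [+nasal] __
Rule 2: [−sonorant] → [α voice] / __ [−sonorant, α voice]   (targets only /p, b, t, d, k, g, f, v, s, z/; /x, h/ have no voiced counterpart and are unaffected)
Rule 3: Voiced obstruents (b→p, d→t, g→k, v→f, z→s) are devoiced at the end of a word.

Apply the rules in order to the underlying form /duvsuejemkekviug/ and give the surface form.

dufsuejemgegviuk

Rule 1 (post-nasal voicing): /k/ is a voiceless stop immediately after the nasal /m/, so it voices to [g]. /duvsuejemkekviug/ → duvsuejemgekviug.
Rule 2 (regressive voicing assimilation): /v/ precedes the voiceless obstruent /s/, so it devoices to [f] by assimilation. /k/ precedes the voiced obstruent /v/, so it voices to [g] by assimilation. /duvsuejemgekviug/ → dufsuejemgegviug.
Rule 3 (final devoicing): /g/ is a voiced obstruent in word-final position, so it devoices to [k]. /dufsuejemgegviug/ → dufsuejemgegviuk.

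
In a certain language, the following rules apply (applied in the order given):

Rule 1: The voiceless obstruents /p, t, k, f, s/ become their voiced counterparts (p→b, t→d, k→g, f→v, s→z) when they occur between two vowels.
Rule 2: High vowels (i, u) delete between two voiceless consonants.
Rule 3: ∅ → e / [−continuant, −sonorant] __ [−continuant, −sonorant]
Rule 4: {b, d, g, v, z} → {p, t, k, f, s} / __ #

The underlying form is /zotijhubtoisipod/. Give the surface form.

Rule 1 (intervocalic voicing): /t/ is a voiceless obstruent between vowels /o/ and /i/, so it voices to [d]. /s/ is a voiceless obstruent between vowels /i/ and /i/, so it voices to [z]. /p/ is a voiceless obstruent between vowels /i/ and /o/, so it voices to [b]. /zotijhubtoisipod/ → zodijhubtoizibod.
Rule 2 (high vowel syncope): no segment meets the environment; /zodijhubtoizibod/ is unchanged.
Rule 3 (stop-cluster e-epenthesis): /b/ and /t/ form a stop–stop cluster, so [e] is inserted between them. /zodijhubtoizibod/ → zodijhubetoizibod.
Rule 4 (final devoicing): /d/ is a voiced obstruent in word-final position, so it devoices to [t]. /zodijhubetoizibod/ → zodijhubetoizibot.

zodijhubetoizibot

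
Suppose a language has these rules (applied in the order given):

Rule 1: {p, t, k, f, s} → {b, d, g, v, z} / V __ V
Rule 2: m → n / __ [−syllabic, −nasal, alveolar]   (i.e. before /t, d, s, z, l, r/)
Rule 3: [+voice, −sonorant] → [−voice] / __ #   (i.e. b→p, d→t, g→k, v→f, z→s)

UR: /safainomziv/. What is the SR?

Rule 1 (intervocalic voicing): /f/ is a voiceless obstruent between vowels /a/ and /a/, so it voices to [v]. /safainomziv/ → savainomziv.
Rule 2 (nasal place assimilation): /m/ precedes the alveolar consonant /z/, so it assimilates in place to [n]. /savainomziv/ → savainonziv.
Rule 3 (final devoicing): /v/ is a voiced obstruent in word-final position, so it devoices to [f]. /savainonziv/ → savainonzif.

savainonzif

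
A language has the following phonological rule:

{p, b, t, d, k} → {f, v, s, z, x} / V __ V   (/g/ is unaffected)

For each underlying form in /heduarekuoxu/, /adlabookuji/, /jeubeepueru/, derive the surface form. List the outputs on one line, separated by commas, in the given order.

hezuarexuoxu, adlavooxuji, jeuveefueru

/heduarekuoxu/: /d/ is a stop between vowels /e/ and /u/, so it spirantizes to the fricative [z]. /k/ is a stop between vowels /e/ and /u/, so it spirantizes to the fricative [x]. → [hezuarexuoxu].
/adlabookuji/: /b/ is a stop between vowels /a/ and /o/, so it spirantizes to the fricative [v]. /k/ is a stop between vowels /o/ and /u/, so it spirantizes to the fricative [x]. → [adlavooxuji].
/jeubeepueru/: /b/ is a stop between vowels /u/ and /e/, so it spirantizes to the fricative [v]. /p/ is a stop between vowels /e/ and /u/, so it spirantizes to the fricative [f]. → [jeuveefueru].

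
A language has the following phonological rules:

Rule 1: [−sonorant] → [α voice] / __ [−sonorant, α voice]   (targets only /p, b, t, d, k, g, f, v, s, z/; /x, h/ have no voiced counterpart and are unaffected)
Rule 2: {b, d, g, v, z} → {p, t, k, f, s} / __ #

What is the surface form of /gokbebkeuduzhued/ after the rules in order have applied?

Rule 1 (regressive voicing assimilation): /k/ precedes the voiced obstruent /b/, so it voices to [g] by assimilation. /b/ precedes the voiceless obstruent /k/, so it devoices to [p] by assimilation. /z/ precedes the voiceless obstruent /h/, so it devoices to [s] by assimilation. /gokbebkeuduzhued/ → gogbepkeudushued.
Rule 2 (final devoicing): /d/ is a voiced obstruent in word-final position, so it devoices to [t]. /gogbepkeudushued/ → gogbepkeudushuet.

gogbepkeudushuet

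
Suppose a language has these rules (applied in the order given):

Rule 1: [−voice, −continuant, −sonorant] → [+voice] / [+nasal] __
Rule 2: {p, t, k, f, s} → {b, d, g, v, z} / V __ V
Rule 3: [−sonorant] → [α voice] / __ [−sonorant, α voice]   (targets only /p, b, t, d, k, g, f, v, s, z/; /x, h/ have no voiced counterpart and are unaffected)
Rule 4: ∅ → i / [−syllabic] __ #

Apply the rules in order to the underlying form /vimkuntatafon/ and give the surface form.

vimgundadavoni

Rule 1 (post-nasal voicing): /k/ is a voiceless stop immediately after the nasal /m/, so it voices to [g]. /t/ is a voiceless stop immediately after the nasal /n/, so it voices to [d]. /vimkuntatafon/ → vimgundatafon.
Rule 2 (intervocalic voicing): /t/ is a voiceless obstruent between vowels /a/ and /a/, so it voices to [d]. /f/ is a voiceless obstruent between vowels /a/ and /o/, so it voices to [v]. /vimgundatafon/ → vimgundadavon.
Rule 3 (regressive voicing assimilation): no segment meets the environment; /vimgundadavon/ is unchanged.
Rule 4 (final i-epenthesis): the form ends in the consonant /n/, so [i] is inserted word-finally. /vimgundadavon/ → vimgundadavoni.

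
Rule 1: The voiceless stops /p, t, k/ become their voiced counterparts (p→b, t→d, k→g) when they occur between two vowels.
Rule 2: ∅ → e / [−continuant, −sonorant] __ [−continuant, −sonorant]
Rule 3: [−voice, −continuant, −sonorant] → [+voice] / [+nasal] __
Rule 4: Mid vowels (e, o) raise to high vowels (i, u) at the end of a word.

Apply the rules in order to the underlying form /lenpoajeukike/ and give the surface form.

Rule 1 (intervocalic voicing): /k/ is a voiceless stop between vowels /u/ and /i/, so it voices to [g]. /k/ is a voiceless stop between vowels /i/ and /e/, so it voices to [g]. /lenpoajeukike/ → lenpoajeugige.
Rule 2 (stop-cluster e-epenthesis): no segment meets the environment; /lenpoajeugige/ is unchanged.
Rule 3 (post-nasal voicing): /p/ is a voiceless stop immediately after the nasal /n/, so it voices to [b]. /lenpoajeugige/ → lenboajeugige.
Rule 4 (final vowel raising): /e/ is a mid vowel in word-final position, so it raises to [i]. /lenboajeugige/ → lenboajeugigi.

lenboajeugigi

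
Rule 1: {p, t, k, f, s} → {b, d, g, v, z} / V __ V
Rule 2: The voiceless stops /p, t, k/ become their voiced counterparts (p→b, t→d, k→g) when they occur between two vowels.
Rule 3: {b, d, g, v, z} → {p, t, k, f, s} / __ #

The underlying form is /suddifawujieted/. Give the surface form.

Rule 1 (intervocalic voicing): /f/ is a voiceless obstruent between vowels /i/ and /a/, so it voices to [v]. /t/ is a voiceless obstruent between vowels /e/ and /e/, so it voices to [d]. /suddifawujieted/ → suddivawujieded.
Rule 2 (intervocalic voicing): no segment meets the environment; /suddivawujieded/ is unchanged.
Rule 3 (final devoicing): /d/ is a voiced obstruent in word-final position, so it devoices to [t]. /suddivawujieded/ → suddivawujiedet.

suddivawujiedet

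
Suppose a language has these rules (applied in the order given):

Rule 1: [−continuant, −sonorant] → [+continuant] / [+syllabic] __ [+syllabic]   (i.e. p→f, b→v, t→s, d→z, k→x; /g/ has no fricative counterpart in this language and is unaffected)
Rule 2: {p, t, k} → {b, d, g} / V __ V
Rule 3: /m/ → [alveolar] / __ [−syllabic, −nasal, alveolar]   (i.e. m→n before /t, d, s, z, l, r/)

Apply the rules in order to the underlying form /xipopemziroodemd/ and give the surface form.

Rule 1 (intervocalic spirantization): /p/ is a stop between vowels /i/ and /o/, so it spirantizes to the fricative [f]. /p/ is a stop between vowels /o/ and /e/, so it spirantizes to the fricative [f]. /d/ is a stop between vowels /o/ and /e/, so it spirantizes to the fricative [z]. /xipopemziroodemd/ → xifofemziroozemd.
Rule 2 (intervocalic voicing): no segment meets the environment; /xifofemziroozemd/ is unchanged.
Rule 3 (nasal place assimilation): /m/ precedes the alveolar consonant /z/, so it assimilates in place to [n]. /m/ precedes the alveolar consonant /d/, so it assimilates in place to [n]. /xifofemziroozemd/ → xifofenziroozend.

xifofenziroozend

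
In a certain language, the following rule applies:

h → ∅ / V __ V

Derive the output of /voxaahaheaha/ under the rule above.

/h/ occurs between vowels /a/ and /a/, so it deletes.
/h/ occurs between vowels /a/ and /e/, so it deletes.
/h/ occurs between vowels /a/ and /a/, so it deletes.
Surface form: [voxaaaeaa].

voxaaaeaa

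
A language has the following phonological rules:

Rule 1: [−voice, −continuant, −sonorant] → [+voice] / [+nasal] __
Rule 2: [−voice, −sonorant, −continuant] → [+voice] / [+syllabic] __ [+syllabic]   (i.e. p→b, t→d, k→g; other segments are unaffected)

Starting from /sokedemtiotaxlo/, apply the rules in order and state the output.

sogedemdiodaxlo

Rule 1 (post-nasal voicing): /t/ is a voiceless stop immediately after the nasal /m/, so it voices to [d]. /sokedemtiotaxlo/ → sokedemdiotaxlo.
Rule 2 (intervocalic voicing): /k/ is a voiceless stop between vowels /o/ and /e/, so it voices to [g]. /t/ is a voiceless stop between vowels /o/ and /a/, so it voices to [d]. /sokedemdiotaxlo/ → sogedemdiodaxlo.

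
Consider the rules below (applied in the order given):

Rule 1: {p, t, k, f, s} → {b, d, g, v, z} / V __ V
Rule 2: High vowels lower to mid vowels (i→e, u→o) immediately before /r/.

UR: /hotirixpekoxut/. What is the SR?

Rule 1 (intervocalic voicing): /t/ is a voiceless obstruent between vowels /o/ and /i/, so it voices to [d]. /k/ is a voiceless obstruent between vowels /e/ and /o/, so it voices to [g]. /hotirixpekoxut/ → hodirixpegoxut.
Rule 2 (pre-rhotic lowering): /i/ is a high vowel immediately before /r/, so it lowers to [e]. /hodirixpegoxut/ → hoderixpegoxut.

hoderixpegoxut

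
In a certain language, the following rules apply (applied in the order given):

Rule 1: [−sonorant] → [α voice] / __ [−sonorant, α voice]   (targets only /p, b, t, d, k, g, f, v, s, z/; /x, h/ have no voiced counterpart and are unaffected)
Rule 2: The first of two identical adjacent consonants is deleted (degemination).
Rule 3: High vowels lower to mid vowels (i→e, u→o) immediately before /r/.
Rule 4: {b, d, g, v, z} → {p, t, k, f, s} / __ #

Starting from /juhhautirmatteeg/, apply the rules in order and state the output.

Rule 1 (regressive voicing assimilation): no segment meets the environment; /juhhautirmatteeg/ is unchanged.
Rule 2 (degemination): /hh/ is a geminate; the first /h/ deletes. /tt/ is a geminate; the first /t/ deletes. /juhhautirmatteeg/ → juhautirmateeg.
Rule 3 (pre-rhotic lowering): /i/ is a high vowel immediately before /r/, so it lowers to [e]. /juhautirmateeg/ → juhautermateeg.
Rule 4 (final devoicing): /g/ is a voiced obstruent in word-final position, so it devoices to [k]. /juhautermateeg/ → juhautermateek.

juhautermateek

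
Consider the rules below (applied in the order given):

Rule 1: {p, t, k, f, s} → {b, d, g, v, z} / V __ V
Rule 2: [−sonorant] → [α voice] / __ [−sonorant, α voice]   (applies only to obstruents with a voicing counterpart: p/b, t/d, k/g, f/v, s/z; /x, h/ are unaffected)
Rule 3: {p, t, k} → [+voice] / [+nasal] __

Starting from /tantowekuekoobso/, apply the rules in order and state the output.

tandoweguegoopso

Rule 1 (intervocalic voicing): /k/ is a voiceless obstruent between vowels /e/ and /u/, so it voices to [g]. /k/ is a voiceless obstruent between vowels /e/ and /o/, so it voices to [g]. /tantowekuekoobso/ → tantoweguegoobso.
Rule 2 (regressive voicing assimilation): /b/ precedes the voiceless obstruent /s/, so it devoices to [p] by assimilation. /tantoweguegoobso/ → tantoweguegoopso.
Rule 3 (post-nasal voicing): /t/ is a voiceless stop immediately after the nasal /n/, so it voices to [d]. /tantoweguegoopso/ → tandoweguegoopso.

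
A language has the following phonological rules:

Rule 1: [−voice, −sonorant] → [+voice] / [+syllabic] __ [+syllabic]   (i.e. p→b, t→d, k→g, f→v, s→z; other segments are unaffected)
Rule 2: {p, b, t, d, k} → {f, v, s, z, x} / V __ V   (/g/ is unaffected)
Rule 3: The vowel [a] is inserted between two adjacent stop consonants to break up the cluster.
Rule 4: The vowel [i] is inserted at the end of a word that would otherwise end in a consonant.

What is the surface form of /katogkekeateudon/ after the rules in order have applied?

Rule 1 (intervocalic voicing): /t/ is a voiceless obstruent between vowels /a/ and /o/, so it voices to [d]. /k/ is a voiceless obstruent between vowels /e/ and /e/, so it voices to [g]. /t/ is a voiceless obstruent between vowels /a/ and /e/, so it voices to [d]. /katogkekeateudon/ → kadogkegeadeudon.
Rule 2 (intervocalic spirantization): /d/ is a stop between vowels /a/ and /o/, so it spirantizes to the fricative [z]. /d/ is a stop between vowels /a/ and /e/, so it spirantizes to the fricative [z]. /d/ is a stop between vowels /u/ and /o/, so it spirantizes to the fricative [z]. /kadogkegeadeudon/ → kazogkegeazeuzon.
Rule 3 (stop-cluster a-epenthesis): /g/ and /k/ form a stop–stop cluster, so [a] is inserted between them. /kazogkegeazeuzon/ → kazogakegeazeuzon.
Rule 4 (final i-epenthesis): the form ends in the consonant /n/, so [i] is inserted word-finally. /kazogakegeazeuzon/ → kazogakegeazeuzoni.

kazogakegeazeuzoni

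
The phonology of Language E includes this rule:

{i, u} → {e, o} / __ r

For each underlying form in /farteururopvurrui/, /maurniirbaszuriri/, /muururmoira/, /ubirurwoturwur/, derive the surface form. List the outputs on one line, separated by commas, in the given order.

farteororopvorrui, maornierbaszoreri, muorormoera, uberorwotorwor

/farteururopvurrui/: /u/ is a high vowel immediately before /r/, so it lowers to [o]. /u/ is a high vowel immediately before /r/, so it lowers to [o]. /u/ is a high vowel immediately before /r/, so it lowers to [o]. → [farteororopvorrui].
/maurniirbaszuriri/: /u/ is a high vowel immediately before /r/, so it lowers to [o]. /i/ is a high vowel immediately before /r/, so it lowers to [e]. /u/ is a high vowel immediately before /r/, so it lowers to [o]. /i/ is a high vowel immediately before /r/, so it lowers to [e]. → [maornierbaszoreri].
/muururmoira/: /u/ is a high vowel immediately before /r/, so it lowers to [o]. /u/ is a high vowel immediately before /r/, so it lowers to [o]. /i/ is a high vowel immediately before /r/, so it lowers to [e]. → [muorormoera].
/ubirurwoturwur/: /i/ is a high vowel immediately before /r/, so it lowers to [e]. /u/ is a high vowel immediately before /r/, so it lowers to [o]. /u/ is a high vowel immediately before /r/, so it lowers to [o]. /u/ is a high vowel immediately before /r/, so it lowers to [o]. → [uberorwotorwor].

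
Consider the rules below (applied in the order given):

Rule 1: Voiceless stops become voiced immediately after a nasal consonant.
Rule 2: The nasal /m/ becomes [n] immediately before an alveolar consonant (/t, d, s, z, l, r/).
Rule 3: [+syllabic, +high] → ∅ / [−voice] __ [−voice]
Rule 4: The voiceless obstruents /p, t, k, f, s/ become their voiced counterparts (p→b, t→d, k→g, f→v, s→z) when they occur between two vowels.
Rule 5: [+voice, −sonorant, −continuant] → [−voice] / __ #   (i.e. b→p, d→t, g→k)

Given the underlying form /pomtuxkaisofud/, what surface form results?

Rule 1 (post-nasal voicing): /t/ is a voiceless stop immediately after the nasal /m/, so it voices to [d]. /pomtuxkaisofud/ → pomduxkaisofud.
Rule 2 (nasal place assimilation): /m/ precedes the alveolar consonant /d/, so it assimilates in place to [n]. /pomduxkaisofud/ → ponduxkaisofud.
Rule 3 (high vowel syncope): no segment meets the environment; /ponduxkaisofud/ is unchanged.
Rule 4 (intervocalic voicing): /s/ is a voiceless obstruent between vowels /i/ and /o/, so it voices to [z]. /f/ is a voiceless obstruent between vowels /o/ and /u/, so it voices to [v]. /ponduxkaisofud/ → ponduxkaizovud.
Rule 5 (final devoicing): /d/ is a voiced stop in word-final position, so it devoices to [t]. /ponduxkaizovud/ → ponduxkaizovut.

ponduxkaizovut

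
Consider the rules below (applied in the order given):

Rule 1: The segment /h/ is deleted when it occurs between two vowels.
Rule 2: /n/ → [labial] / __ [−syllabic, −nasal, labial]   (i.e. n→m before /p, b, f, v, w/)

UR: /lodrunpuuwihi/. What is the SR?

lodrumpuuwii

Rule 1 (intervocalic h-deletion): /h/ occurs between vowels /i/ and /i/, so it deletes. /lodrunpuuwihi/ → lodrunpuuwii.
Rule 2 (nasal place assimilation): /n/ precedes the labial consonant /p/, so it assimilates in place to [m]. /lodrunpuuwii/ → lodrumpuuwii.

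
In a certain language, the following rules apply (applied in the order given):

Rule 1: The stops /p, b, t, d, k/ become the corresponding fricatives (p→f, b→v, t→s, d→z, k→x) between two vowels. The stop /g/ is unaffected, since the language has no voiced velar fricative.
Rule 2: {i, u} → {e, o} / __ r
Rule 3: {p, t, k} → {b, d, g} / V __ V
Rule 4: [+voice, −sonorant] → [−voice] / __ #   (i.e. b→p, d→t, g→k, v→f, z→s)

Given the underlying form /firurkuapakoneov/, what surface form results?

Rule 1 (intervocalic spirantization): /p/ is a stop between vowels /a/ and /a/, so it spirantizes to the fricative [f]. /k/ is a stop between vowels /a/ and /o/, so it spirantizes to the fricative [x]. /firurkuapakoneov/ → firurkuafaxoneov.
Rule 2 (pre-rhotic lowering): /i/ is a high vowel immediately before /r/, so it lowers to [e]. /u/ is a high vowel immediately before /r/, so it lowers to [o]. /firurkuafaxoneov/ → ferorkuafaxoneov.
Rule 3 (intervocalic voicing): no segment meets the environment; /ferorkuafaxoneov/ is unchanged.
Rule 4 (final devoicing): /v/ is a voiced obstruent in word-final position, so it devoices to [f]. /ferorkuafaxoneov/ → ferorkuafaxoneof.

ferorkuafaxoneof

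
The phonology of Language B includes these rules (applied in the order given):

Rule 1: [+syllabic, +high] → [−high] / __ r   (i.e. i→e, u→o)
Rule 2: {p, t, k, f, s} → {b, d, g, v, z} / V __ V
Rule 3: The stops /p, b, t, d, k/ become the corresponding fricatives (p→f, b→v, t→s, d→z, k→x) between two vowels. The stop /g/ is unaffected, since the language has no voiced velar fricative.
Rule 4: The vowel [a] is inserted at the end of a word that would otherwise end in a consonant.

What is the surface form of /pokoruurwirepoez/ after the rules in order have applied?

pogoruorwerevoeza

Rule 1 (pre-rhotic lowering): /u/ is a high vowel immediately before /r/, so it lowers to [o]. /i/ is a high vowel immediately before /r/, so it lowers to [e]. /pokoruurwirepoez/ → pokoruorwerepoez.
Rule 2 (intervocalic voicing): /k/ is a voiceless obstruent between vowels /o/ and /o/, so it voices to [g]. /p/ is a voiceless obstruent between vowels /e/ and /o/, so it voices to [b]. /pokoruorwerepoez/ → pogoruorwereboez.
Rule 3 (intervocalic spirantization): /b/ is a stop between vowels /e/ and /o/, so it spirantizes to the fricative [v]. /pogoruorwereboez/ → pogoruorwerevoez.
Rule 4 (final a-epenthesis): the form ends in the consonant /z/, so [a] is inserted word-finally. /pogoruorwerevoez/ → pogoruorwerevoeza.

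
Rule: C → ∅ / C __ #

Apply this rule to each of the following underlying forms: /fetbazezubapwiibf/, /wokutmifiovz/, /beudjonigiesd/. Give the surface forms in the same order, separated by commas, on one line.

fetbazezubapwiib, wokutmifiov, beudjonigies

/fetbazezubapwiibf/: /f/ is the second consonant of a word-final cluster /bf/, so it deletes. → [fetbazezubapwiib].
/wokutmifiovz/: /z/ is the second consonant of a word-final cluster /vz/, so it deletes. → [wokutmifiov].
/beudjonigiesd/: /d/ is the second consonant of a word-final cluster /sd/, so it deletes. → [beudjonigies].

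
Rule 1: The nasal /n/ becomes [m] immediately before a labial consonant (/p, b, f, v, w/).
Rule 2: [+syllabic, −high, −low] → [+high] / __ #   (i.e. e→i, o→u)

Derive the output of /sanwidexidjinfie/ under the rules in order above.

Rule 1 (nasal place assimilation): /n/ precedes the labial consonant /w/, so it assimilates in place to [m]. /n/ precedes the labial consonant /f/, so it assimilates in place to [m]. /sanwidexidjinfie/ → samwidexidjimfie.
Rule 2 (final vowel raising): /e/ is a mid vowel in word-final position, so it raises to [i]. /samwidexidjimfie/ → samwidexidjimfii.

samwidexidjimfii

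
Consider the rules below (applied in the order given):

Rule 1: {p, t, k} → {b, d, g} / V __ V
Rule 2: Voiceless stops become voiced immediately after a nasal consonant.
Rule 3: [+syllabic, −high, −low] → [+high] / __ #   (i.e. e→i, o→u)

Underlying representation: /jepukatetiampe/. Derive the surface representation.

Rule 1 (intervocalic voicing): /p/ is a voiceless stop between vowels /e/ and /u/, so it voices to [b]. /k/ is a voiceless stop between vowels /u/ and /a/, so it voices to [g]. /t/ is a voiceless stop between vowels /a/ and /e/, so it voices to [d]. /t/ is a voiceless stop between vowels /e/ and /i/, so it voices to [d]. /jepukatetiampe/ → jebugadediampe.
Rule 2 (post-nasal voicing): /p/ is a voiceless stop immediately after the nasal /m/, so it voices to [b]. /jebugadediampe/ → jebugadediambe.
Rule 3 (final vowel raising): /e/ is a mid vowel in word-final position, so it raises to [i]. /jebugadediambe/ → jebugadediambi.

jebugadediambi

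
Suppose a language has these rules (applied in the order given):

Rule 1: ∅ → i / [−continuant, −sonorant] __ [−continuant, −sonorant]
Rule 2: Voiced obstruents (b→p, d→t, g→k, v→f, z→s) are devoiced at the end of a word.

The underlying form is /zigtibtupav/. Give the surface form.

zigitibitupaf

Rule 1 (stop-cluster i-epenthesis): /g/ and /t/ form a stop–stop cluster, so [i] is inserted between them. /b/ and /t/ form a stop–stop cluster, so [i] is inserted between them. /zigtibtupav/ → zigitibitupav.
Rule 2 (final devoicing): /v/ is a voiced obstruent in word-final position, so it devoices to [f]. /zigitibitupav/ → zigitibitupaf.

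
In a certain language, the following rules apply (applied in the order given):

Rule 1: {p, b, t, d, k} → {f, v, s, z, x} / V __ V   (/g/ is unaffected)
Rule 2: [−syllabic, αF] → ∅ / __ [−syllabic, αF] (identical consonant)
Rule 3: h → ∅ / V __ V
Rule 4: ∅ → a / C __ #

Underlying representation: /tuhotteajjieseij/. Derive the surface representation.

tuoteajieseija

Rule 1 (intervocalic spirantization): no segment meets the environment; /tuhotteajjieseij/ is unchanged.
Rule 2 (degemination): /tt/ is a geminate; the first /t/ deletes. /jj/ is a geminate; the first /j/ deletes. /tuhotteajjieseij/ → tuhoteajieseij.
Rule 3 (intervocalic h-deletion): /h/ occurs between vowels /u/ and /o/, so it deletes. /tuhoteajieseij/ → tuoteajieseij.
Rule 4 (final a-epenthesis): the form ends in the consonant /j/, so [a] is inserted word-finally. /tuoteajieseij/ → tuoteajieseija.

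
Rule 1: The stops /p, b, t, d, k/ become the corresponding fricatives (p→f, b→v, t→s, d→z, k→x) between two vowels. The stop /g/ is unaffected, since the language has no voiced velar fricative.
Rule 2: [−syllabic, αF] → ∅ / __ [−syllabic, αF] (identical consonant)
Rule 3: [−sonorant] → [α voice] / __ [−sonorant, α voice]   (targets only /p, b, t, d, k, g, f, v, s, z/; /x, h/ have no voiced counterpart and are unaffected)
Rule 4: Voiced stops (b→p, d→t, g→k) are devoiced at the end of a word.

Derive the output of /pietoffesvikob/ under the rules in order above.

piesofezvixop

Rule 1 (intervocalic spirantization): /t/ is a stop between vowels /e/ and /o/, so it spirantizes to the fricative [s]. /k/ is a stop between vowels /i/ and /o/, so it spirantizes to the fricative [x]. /pietoffesvikob/ → piesoffesvixob.
Rule 2 (degemination): /ff/ is a geminate; the first /f/ deletes. /piesoffesvixob/ → piesofesvixob.
Rule 3 (regressive voicing assimilation): /s/ precedes the voiced obstruent /v/, so it voices to [z] by assimilation. /piesofesvixob/ → piesofezvixob.
Rule 4 (final devoicing): /b/ is a voiced stop in word-final position, so it devoices to [p]. /piesofezvixob/ → piesofezvixop.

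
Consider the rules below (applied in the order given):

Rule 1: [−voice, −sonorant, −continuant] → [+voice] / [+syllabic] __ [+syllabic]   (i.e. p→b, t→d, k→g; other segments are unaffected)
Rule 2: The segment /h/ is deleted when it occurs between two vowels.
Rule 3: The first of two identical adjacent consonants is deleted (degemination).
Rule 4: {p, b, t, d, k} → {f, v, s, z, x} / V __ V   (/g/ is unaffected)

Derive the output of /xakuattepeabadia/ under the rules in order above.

Rule 1 (intervocalic voicing): /k/ is a voiceless stop between vowels /a/ and /u/, so it voices to [g]. /p/ is a voiceless stop between vowels /e/ and /e/, so it voices to [b]. /xakuattepeabadia/ → xaguattebeabadia.
Rule 2 (intervocalic h-deletion): no segment meets the environment; /xaguattebeabadia/ is unchanged.
Rule 3 (degemination): /tt/ is a geminate; the first /t/ deletes. /xaguattebeabadia/ → xaguatebeabadia.
Rule 4 (intervocalic spirantization): /t/ is a stop between vowels /a/ and /e/, so it spirantizes to the fricative [s]. /b/ is a stop between vowels /e/ and /e/, so it spirantizes to the fricative [v]. /b/ is a stop between vowels /a/ and /a/, so it spirantizes to the fricative [v]. /d/ is a stop between vowels /a/ and /i/, so it spirantizes to the fricative [z]. /xaguatebeabadia/ → xaguaseveavazia.

xaguaseveavazia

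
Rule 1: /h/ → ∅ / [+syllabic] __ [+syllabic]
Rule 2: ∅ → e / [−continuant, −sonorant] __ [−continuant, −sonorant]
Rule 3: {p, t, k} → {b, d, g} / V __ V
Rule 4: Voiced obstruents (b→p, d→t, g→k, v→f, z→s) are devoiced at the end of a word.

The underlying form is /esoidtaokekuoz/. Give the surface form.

esoidedaogeguos

Rule 1 (intervocalic h-deletion): no segment meets the environment; /esoidtaokekuoz/ is unchanged.
Rule 2 (stop-cluster e-epenthesis): /d/ and /t/ form a stop–stop cluster, so [e] is inserted between them. /esoidtaokekuoz/ → esoidetaokekuoz.
Rule 3 (intervocalic voicing): /t/ is a voiceless stop between vowels /e/ and /a/, so it voices to [d]. /k/ is a voiceless stop between vowels /o/ and /e/, so it voices to [g]. /k/ is a voiceless stop between vowels /e/ and /u/, so it voices to [g]. /esoidetaokekuoz/ → esoidedaogeguoz.
Rule 4 (final devoicing): /z/ is a voiced obstruent in word-final position, so it devoices to [s]. /esoidedaogeguoz/ → esoidedaogeguos.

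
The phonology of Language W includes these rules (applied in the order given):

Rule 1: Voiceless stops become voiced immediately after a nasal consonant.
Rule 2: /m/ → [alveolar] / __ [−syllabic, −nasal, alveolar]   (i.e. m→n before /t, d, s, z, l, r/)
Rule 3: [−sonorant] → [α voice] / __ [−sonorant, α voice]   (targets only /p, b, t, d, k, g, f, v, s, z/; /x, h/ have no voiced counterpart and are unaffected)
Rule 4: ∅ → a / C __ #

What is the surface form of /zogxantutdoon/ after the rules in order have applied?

Rule 1 (post-nasal voicing): /t/ is a voiceless stop immediately after the nasal /n/, so it voices to [d]. /zogxantutdoon/ → zogxandutdoon.
Rule 2 (nasal place assimilation): no segment meets the environment; /zogxandutdoon/ is unchanged.
Rule 3 (regressive voicing assimilation): /g/ precedes the voiceless obstruent /x/, so it devoices to [k] by assimilation. /t/ precedes the voiced obstruent /d/, so it voices to [d] by assimilation. /zogxandutdoon/ → zokxanduddoon.
Rule 4 (final a-epenthesis): the form ends in the consonant /n/, so [a] is inserted word-finally. /zokxanduddoon/ → zokxanduddoona.

zokxanduddoona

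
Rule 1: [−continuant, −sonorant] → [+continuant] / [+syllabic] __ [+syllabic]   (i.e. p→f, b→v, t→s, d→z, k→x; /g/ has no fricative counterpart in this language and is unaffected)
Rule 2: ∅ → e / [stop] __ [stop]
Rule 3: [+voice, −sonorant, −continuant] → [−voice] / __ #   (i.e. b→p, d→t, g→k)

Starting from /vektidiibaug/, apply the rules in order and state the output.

Rule 1 (intervocalic spirantization): /d/ is a stop between vowels /i/ and /i/, so it spirantizes to the fricative [z]. /b/ is a stop between vowels /i/ and /a/, so it spirantizes to the fricative [v]. /vektidiibaug/ → vektiziivaug.
Rule 2 (stop-cluster e-epenthesis): /k/ and /t/ form a stop–stop cluster, so [e] is inserted between them. /vektiziivaug/ → veketiziivaug.
Rule 3 (final devoicing): /g/ is a voiced stop in word-final position, so it devoices to [k]. /veketiziivaug/ → veketiziivauk.

veketiziivauk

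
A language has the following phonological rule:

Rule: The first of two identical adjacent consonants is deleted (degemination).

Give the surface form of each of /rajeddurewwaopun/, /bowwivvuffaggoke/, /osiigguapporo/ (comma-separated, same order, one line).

rajedurewaopun, bowivufagoke, osiiguaporo

/rajeddurewwaopun/: /dd/ is a geminate; the first /d/ deletes. /ww/ is a geminate; the first /w/ deletes. → [rajedurewaopun].
/bowwivvuffaggoke/: /ww/ is a geminate; the first /w/ deletes. /vv/ is a geminate; the first /v/ deletes. /ff/ is a geminate; the first /f/ deletes. /gg/ is a geminate; the first /g/ deletes. → [bowivufagoke].
/osiigguapporo/: /gg/ is a geminate; the first /g/ deletes. /pp/ is a geminate; the first /p/ deletes. → [osiiguaporo].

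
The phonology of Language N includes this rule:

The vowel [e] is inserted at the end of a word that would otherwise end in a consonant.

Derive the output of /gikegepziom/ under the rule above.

gikegepziome

the form ends in the consonant /m/, so [e] is inserted word-finally.
Surface form: [gikegepziome].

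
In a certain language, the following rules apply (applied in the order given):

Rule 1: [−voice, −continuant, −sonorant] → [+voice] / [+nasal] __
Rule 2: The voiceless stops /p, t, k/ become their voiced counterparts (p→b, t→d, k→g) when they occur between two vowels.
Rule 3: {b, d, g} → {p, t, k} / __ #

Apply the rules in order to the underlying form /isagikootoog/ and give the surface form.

Rule 1 (post-nasal voicing): no segment meets the environment; /isagikootoog/ is unchanged.
Rule 2 (intervocalic voicing): /k/ is a voiceless stop between vowels /i/ and /o/, so it voices to [g]. /t/ is a voiceless stop between vowels /o/ and /o/, so it voices to [d]. /isagikootoog/ → isagigoodoog.
Rule 3 (final devoicing): /g/ is a voiced stop in word-final position, so it devoices to [k]. /isagigoodoog/ → isagigoodook.

isagigoodook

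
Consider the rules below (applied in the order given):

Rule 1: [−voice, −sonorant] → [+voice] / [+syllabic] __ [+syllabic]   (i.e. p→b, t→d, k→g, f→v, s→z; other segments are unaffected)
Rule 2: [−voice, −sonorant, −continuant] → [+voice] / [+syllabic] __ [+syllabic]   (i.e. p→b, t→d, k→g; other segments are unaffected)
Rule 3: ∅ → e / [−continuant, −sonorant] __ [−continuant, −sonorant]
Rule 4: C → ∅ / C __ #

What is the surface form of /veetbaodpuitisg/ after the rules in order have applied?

veetebaodepuidis

Rule 1 (intervocalic voicing): /t/ is a voiceless obstruent between vowels /i/ and /i/, so it voices to [d]. /veetbaodpuitisg/ → veetbaodpuidisg.
Rule 2 (intervocalic voicing): no segment meets the environment; /veetbaodpuidisg/ is unchanged.
Rule 3 (stop-cluster e-epenthesis): /t/ and /b/ form a stop–stop cluster, so [e] is inserted between them. /d/ and /p/ form a stop–stop cluster, so [e] is inserted between them. /veetbaodpuidisg/ → veetebaodepuidisg.
Rule 4 (final cluster simplification): /g/ is the second consonant of a word-final cluster /sg/, so it deletes. /veetebaodepuidisg/ → veetebaodepuidis.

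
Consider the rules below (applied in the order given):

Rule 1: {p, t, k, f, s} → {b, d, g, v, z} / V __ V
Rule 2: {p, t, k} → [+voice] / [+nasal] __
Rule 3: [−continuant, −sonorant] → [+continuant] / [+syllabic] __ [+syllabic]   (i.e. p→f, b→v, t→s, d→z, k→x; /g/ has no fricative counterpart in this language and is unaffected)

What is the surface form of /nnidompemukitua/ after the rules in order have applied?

nnizombemugizua

Rule 1 (intervocalic voicing): /k/ is a voiceless obstruent between vowels /u/ and /i/, so it voices to [g]. /t/ is a voiceless obstruent between vowels /i/ and /u/, so it voices to [d]. /nnidompemukitua/ → nnidompemugidua.
Rule 2 (post-nasal voicing): /p/ is a voiceless stop immediately after the nasal /m/, so it voices to [b]. /nnidompemugidua/ → nnidombemugidua.
Rule 3 (intervocalic spirantization): /d/ is a stop between vowels /i/ and /o/, so it spirantizes to the fricative [z]. /d/ is a stop between vowels /i/ and /u/, so it spirantizes to the fricative [z]. /nnidombemugidua/ → nnizombemugizua.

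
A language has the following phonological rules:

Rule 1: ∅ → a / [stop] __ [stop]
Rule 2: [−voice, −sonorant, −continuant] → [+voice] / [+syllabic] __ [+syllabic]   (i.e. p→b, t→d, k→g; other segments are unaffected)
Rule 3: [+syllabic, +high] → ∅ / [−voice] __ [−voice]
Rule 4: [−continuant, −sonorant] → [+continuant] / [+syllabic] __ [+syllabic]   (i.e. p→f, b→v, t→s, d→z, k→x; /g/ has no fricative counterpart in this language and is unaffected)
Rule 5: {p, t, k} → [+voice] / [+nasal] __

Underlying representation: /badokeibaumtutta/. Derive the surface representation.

bazogeivaumduzaza

Rule 1 (stop-cluster a-epenthesis): /t/ and /t/ form a stop–stop cluster, so [a] is inserted between them. /badokeibaumtutta/ → badokeibaumtutata.
Rule 2 (intervocalic voicing): /k/ is a voiceless stop between vowels /o/ and /e/, so it voices to [g]. /t/ is a voiceless stop between vowels /u/ and /a/, so it voices to [d]. /t/ is a voiceless stop between vowels /a/ and /a/, so it voices to [d]. /badokeibaumtutata/ → badogeibaumtudada.
Rule 3 (high vowel syncope): no segment meets the environment; /badogeibaumtudada/ is unchanged.
Rule 4 (intervocalic spirantization): /d/ is a stop between vowels /a/ and /o/, so it spirantizes to the fricative [z]. /b/ is a stop between vowels /i/ and /a/, so it spirantizes to the fricative [v]. /d/ is a stop between vowels /u/ and /a/, so it spirantizes to the fricative [z]. /d/ is a stop between vowels /a/ and /a/, so it spirantizes to the fricative [z]. /badogeibaumtudada/ → bazogeivaumtuzaza.
Rule 5 (post-nasal voicing): /t/ is a voiceless stop immediately after the nasal /m/, so it voices to [d]. /bazogeivaumtuzaza/ → bazogeivaumduzaza.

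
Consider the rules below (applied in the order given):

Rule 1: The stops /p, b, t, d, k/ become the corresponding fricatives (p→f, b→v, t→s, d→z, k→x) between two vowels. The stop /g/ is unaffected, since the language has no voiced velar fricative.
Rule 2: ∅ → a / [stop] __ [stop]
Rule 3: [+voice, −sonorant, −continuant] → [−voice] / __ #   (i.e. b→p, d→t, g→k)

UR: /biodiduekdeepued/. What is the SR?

biozizuekadeefuet

Rule 1 (intervocalic spirantization): /d/ is a stop between vowels /o/ and /i/, so it spirantizes to the fricative [z]. /d/ is a stop between vowels /i/ and /u/, so it spirantizes to the fricative [z]. /p/ is a stop between vowels /e/ and /u/, so it spirantizes to the fricative [f]. /biodiduekdeepued/ → biozizuekdeefued.
Rule 2 (stop-cluster a-epenthesis): /k/ and /d/ form a stop–stop cluster, so [a] is inserted between them. /biozizuekdeefued/ → biozizuekadeefued.
Rule 3 (final devoicing): /d/ is a voiced stop in word-final position, so it devoices to [t]. /biozizuekadeefued/ → biozizuekadeefuet.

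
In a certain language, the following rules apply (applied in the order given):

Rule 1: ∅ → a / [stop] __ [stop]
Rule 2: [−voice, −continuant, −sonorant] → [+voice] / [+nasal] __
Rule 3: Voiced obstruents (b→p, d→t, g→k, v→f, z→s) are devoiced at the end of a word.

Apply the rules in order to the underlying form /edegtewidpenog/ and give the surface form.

edegatewidapenok

Rule 1 (stop-cluster a-epenthesis): /g/ and /t/ form a stop–stop cluster, so [a] is inserted between them. /d/ and /p/ form a stop–stop cluster, so [a] is inserted between them. /edegtewidpenog/ → edegatewidapenog.
Rule 2 (post-nasal voicing): no segment meets the environment; /edegatewidapenog/ is unchanged.
Rule 3 (final devoicing): /g/ is a voiced obstruent in word-final position, so it devoices to [k]. /edegatewidapenog/ → edegatewidapenok.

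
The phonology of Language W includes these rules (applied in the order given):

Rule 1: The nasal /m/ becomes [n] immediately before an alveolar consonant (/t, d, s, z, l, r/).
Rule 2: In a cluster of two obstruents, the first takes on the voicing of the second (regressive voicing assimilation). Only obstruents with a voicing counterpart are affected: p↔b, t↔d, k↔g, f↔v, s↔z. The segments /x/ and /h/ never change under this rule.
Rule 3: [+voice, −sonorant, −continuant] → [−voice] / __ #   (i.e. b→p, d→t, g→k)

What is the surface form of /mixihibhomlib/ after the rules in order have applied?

Rule 1 (nasal place assimilation): /m/ precedes the alveolar consonant /l/, so it assimilates in place to [n]. /mixihibhomlib/ → mixihibhonlib.
Rule 2 (regressive voicing assimilation): /b/ precedes the voiceless obstruent /h/, so it devoices to [p] by assimilation. /mixihibhonlib/ → mixihiphonlib.
Rule 3 (final devoicing): /b/ is a voiced stop in word-final position, so it devoices to [p]. /mixihiphonlib/ → mixihiphonlip.

mixihiphonlip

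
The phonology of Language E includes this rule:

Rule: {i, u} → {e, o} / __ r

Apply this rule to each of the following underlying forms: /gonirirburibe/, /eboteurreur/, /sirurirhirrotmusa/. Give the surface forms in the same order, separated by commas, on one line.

gonererboribe, eboteorreor, serorerherrotmusa

/gonirirburibe/: /i/ is a high vowel immediately before /r/, so it lowers to [e]. /i/ is a high vowel immediately before /r/, so it lowers to [e]. /u/ is a high vowel immediately before /r/, so it lowers to [o]. → [gonererboribe].
/eboteurreur/: /u/ is a high vowel immediately before /r/, so it lowers to [o]. /u/ is a high vowel immediately before /r/, so it lowers to [o]. → [eboteorreor].
/sirurirhirrotmusa/: /i/ is a high vowel immediately before /r/, so it lowers to [e]. /u/ is a high vowel immediately before /r/, so it lowers to [o]. /i/ is a high vowel immediately before /r/, so it lowers to [e]. /i/ is a high vowel immediately before /r/, so it lowers to [e]. → [serorerherrotmusa].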